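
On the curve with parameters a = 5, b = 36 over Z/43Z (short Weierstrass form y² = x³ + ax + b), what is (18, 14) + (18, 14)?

(30, 28)

tangent at (18, 14): λ = (3·18² + 5)/(2·14) ≡ 31/28. 28⁻¹ ≡ 20 (mod 43) since 28·20 = 560 ≡ 1, so λ ≡ 31·20 ≡ 18.
  x = λ² - 18 - 18 = 324 - 36 ≡ 30; y = λ·(18 - 30) - 14 ≡ 28. → (30, 28)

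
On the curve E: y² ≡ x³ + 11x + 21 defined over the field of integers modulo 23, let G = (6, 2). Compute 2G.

(12, 15)

tangent at (6, 2): λ = (3·6² + 11)/(2·2) ≡ 4/4. 4⁻¹ ≡ 6 (mod 23), so λ ≡ 4·6 ≡ 1.
  x = λ² - 6 - 6 = 1 - 12 ≡ 12; y = λ·(6 - 12) - 2 ≡ 15. → (12, 15)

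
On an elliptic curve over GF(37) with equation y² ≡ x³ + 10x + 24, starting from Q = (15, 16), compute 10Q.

(34, 35)

Repeated addition: build up to 10Q.
2Q: tangent at (15, 16): λ = (3·15² + 10)/(2·16) ≡ 19/32. 32⁻¹ ≡ 22 (mod 37) since 32·22 = 704 ≡ 1, so λ ≡ 19·22 ≡ 11.
  x = λ² - 15 - 15 = 121 - 30 ≡ 17; y = λ·(15 - 17) - 16 ≡ 36. → (17, 36)
3Q: (17, 36) + (15, 16). λ = (16 - 36)/(15 - 17) ≡ 17/35 mod 37. 35⁻¹ ≡ 18 (mod 37), so λ ≡ 10.
  x = λ² - 17 - 15 = 100 - 32 ≡ 31; y = λ·(17 - 31) - 36 ≡ 9. → (31, 9)
4Q: (31, 9) + (15, 16). λ = (16 - 9)/(15 - 31) ≡ 7/21 mod 37. 21⁻¹ ≡ 30 (mod 37), so λ ≡ 25.
  x = λ² - 31 - 15 = 625 - 46 ≡ 24; y = λ·(31 - 24) - 9 ≡ 18. → (24, 18)
5Q: (24, 18) + (15, 16). λ = (16 - 18)/(15 - 24) ≡ 35/28 mod 37. 28⁻¹ ≡ 4 (mod 37), so λ ≡ 29.
  x = λ² - 24 - 15 = 841 - 39 ≡ 25; y = λ·(24 - 25) - 18 ≡ 27. → (25, 27)
6Q: (25, 27) + (15, 16). λ = (16 - 27)/(15 - 25) ≡ 26/27 mod 37. 27⁻¹ ≡ 11 (mod 37) since 27·11 = 297 ≡ 1, so λ ≡ 27.
  x = λ² - 25 - 15 = 729 - 40 ≡ 23; y = λ·(25 - 23) - 27 ≡ 27. → (23, 27)
7Q: (23, 27) + (15, 16). λ = (16 - 27)/(15 - 23) ≡ 26/29 mod 37. 29⁻¹ ≡ 23 (mod 37) since 29·23 = 667 ≡ 1, so λ ≡ 6.
  x = λ² - 23 - 15 = 36 - 38 ≡ 35; y = λ·(23 - 35) - 27 ≡ 12. → (35, 12)
8Q: (35, 12) + (15, 16). λ = (16 - 12)/(15 - 35) ≡ 4/17 mod 37. 17⁻¹ ≡ 24 (mod 37), so λ ≡ 22.
  x = λ² - 35 - 15 = 484 - 50 ≡ 27; y = λ·(35 - 27) - 12 ≡ 16. → (27, 16)
9Q: (27, 16) + (15, 16). λ = (16 - 16)/(15 - 27) ≡ 0/25 mod 37. 25⁻¹ ≡ 3 (mod 37), so λ ≡ 0.
  x = λ² - 27 - 15 = 0 - 42 ≡ 32; y = λ·(27 - 32) - 16 ≡ 21. → (32, 21)
10Q: (32, 21) + (15, 16). λ = (16 - 21)/(15 - 32) ≡ 32/20 mod 37. 20⁻¹ ≡ 13 (mod 37) since 20·13 = 260 ≡ 1, so λ ≡ 9.
  x = λ² - 32 - 15 = 81 - 47 ≡ 34; y = λ·(32 - 34) - 21 ≡ 35. → (34, 35)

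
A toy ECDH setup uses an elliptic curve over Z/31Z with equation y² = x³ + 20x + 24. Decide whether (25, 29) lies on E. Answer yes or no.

y² = 29² ≡ 4; x³ + 20x + 24 = 16149 ≡ 29 (mod 31). 4 ≠ 29.

no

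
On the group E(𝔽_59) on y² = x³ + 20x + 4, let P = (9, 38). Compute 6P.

Double-and-add on 6 = (110)₂. Start with P = (9, 38) for the leading 1-bit.
double: tangent at (9, 38): λ = (3·9² + 20)/(2·38) ≡ 27/17. 17⁻¹ ≡ 7 (mod 59), so λ ≡ 27·7 ≡ 12.
  x = λ² - 9 - 9 = 144 - 18 ≡ 8; y = λ·(9 - 8) - 38 ≡ 33. → (8, 33)
add P: (8, 33) + (9, 38). λ = (38 - 33)/(9 - 8) ≡ 5/1 mod 59. 1⁻¹ ≡ 1 (mod 59), so λ ≡ 5.
  x = λ² - 8 - 9 = 25 - 17 ≡ 8; y = λ·(8 - 8) - 33 ≡ 26. → (8, 26)
double: tangent at (8, 26): λ = (3·8² + 20)/(2·26) ≡ 35/52. 52⁻¹ ≡ 42 (mod 59) since 52·42 = 2184 ≡ 1, so λ ≡ 35·42 ≡ 54.
  x = λ² - 8 - 8 = 2916 - 16 ≡ 9; y = λ·(8 - 9) - 26 ≡ 38. → (9, 38)

(9, 38)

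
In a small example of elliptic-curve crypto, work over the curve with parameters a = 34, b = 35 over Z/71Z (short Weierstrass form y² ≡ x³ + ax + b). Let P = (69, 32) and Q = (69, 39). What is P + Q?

The two points share x = 69 and their y-coordinates satisfy 32 + 39 ≡ 0 (mod 71), so they are inverses. Their sum is O.

O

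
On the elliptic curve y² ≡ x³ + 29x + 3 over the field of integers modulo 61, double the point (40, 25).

(3, 19)

tangent at (40, 25): λ = (3·40² + 29)/(2·25) ≡ 10/50. 50⁻¹ ≡ 11 (mod 61), so λ ≡ 10·11 ≡ 49.
  x = λ² - 40 - 40 = 2401 - 80 ≡ 3; y = λ·(40 - 3) - 25 ≡ 19. → (3, 19)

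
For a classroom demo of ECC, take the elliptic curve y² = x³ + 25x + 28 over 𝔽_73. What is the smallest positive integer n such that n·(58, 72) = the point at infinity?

5

2P: tangent at (58, 72): λ = (3·58² + 25)/(2·72) ≡ 43/71. 71⁻¹ ≡ 36 (mod 73), so λ ≡ 43·36 ≡ 15.
  x = λ² - 58 - 58 = 225 - 116 ≡ 36; y = λ·(58 - 36) - 72 ≡ 39. → (36, 39)
3P: (36, 39) + (58, 72). λ = (72 - 39)/(58 - 36) ≡ 33/22 mod 73. 22⁻¹ ≡ 10 (mod 73), so λ ≡ 38.
  x = λ² - 36 - 58 = 1444 - 94 ≡ 36; y = λ·(36 - 36) - 39 ≡ 34. → (36, 34)
4P: (36, 34) + (58, 72). λ = (72 - 34)/(58 - 36) ≡ 38/22 mod 73. 22⁻¹ ≡ 10 (mod 73), so λ ≡ 15.
  x = λ² - 36 - 58 = 225 - 94 ≡ 58; y = λ·(36 - 58) - 34 ≡ 1. → (58, 1)
5P: (58, 1) + (58, 72): same x and y₁ ≡ -y₂, so the sum is the point at infinity.
5P = the point at infinity, so the order is 5.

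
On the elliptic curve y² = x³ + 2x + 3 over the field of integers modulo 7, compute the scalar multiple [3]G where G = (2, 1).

Repeated addition: build up to 3G.
2G: tangent at (2, 1): λ = (3·2² + 2)/(2·1) ≡ 0/2. 2⁻¹ ≡ 4 (mod 7), so λ ≡ 0·4 ≡ 0.
  x = λ² - 2 - 2 = 0 - 4 ≡ 3; y = λ·(2 - 3) - 1 ≡ 6. → (3, 6)
3G: (3, 6) + (2, 1). λ = (1 - 6)/(2 - 3) ≡ 2/6 mod 7. 6⁻¹ ≡ 6 (mod 7) since 6·6 = 36 ≡ 1, so λ ≡ 5.
  x = λ² - 3 - 2 = 25 - 5 ≡ 6; y = λ·(3 - 6) - 6 ≡ 0. → (6, 0)

(6, 0)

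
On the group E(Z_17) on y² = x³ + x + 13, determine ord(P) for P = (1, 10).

2P: tangent at (1, 10): λ = (3·1² + 1)/(2·10) ≡ 4/3. 3⁻¹ ≡ 6 (mod 17), so λ ≡ 4·6 ≡ 7.
  x = λ² - 1 - 1 = 49 - 2 ≡ 13; y = λ·(1 - 13) - 10 ≡ 8. → (13, 8)
3P: (13, 8) + (1, 10). λ = (10 - 8)/(1 - 13) ≡ 2/5 mod 17. 5⁻¹ ≡ 7 (mod 17) since 5·7 = 35 ≡ 1, so λ ≡ 14.
  x = λ² - 13 - 1 = 196 - 14 ≡ 12; y = λ·(13 - 12) - 8 ≡ 6. → (12, 6)
4P: (12, 6) + (1, 10). λ = (10 - 6)/(1 - 12) ≡ 4/6 mod 17. 6⁻¹ ≡ 3 (mod 17) since 6·3 = 18 ≡ 1, so λ ≡ 12.
  x = λ² - 12 - 1 = 144 - 13 ≡ 12; y = λ·(12 - 12) - 6 ≡ 11. → (12, 11)
5P: (12, 11) + (1, 10). λ = (10 - 11)/(1 - 12) ≡ 16/6 mod 17. 6⁻¹ ≡ 3 (mod 17), so λ ≡ 14.
  x = λ² - 12 - 1 = 196 - 13 ≡ 13; y = λ·(12 - 13) - 11 ≡ 9. → (13, 9)
6P: (13, 9) + (1, 10). λ = (10 - 9)/(1 - 13) ≡ 1/5 mod 17. 5⁻¹ ≡ 7 (mod 17), so λ ≡ 7.
  x = λ² - 13 - 1 = 49 - 14 ≡ 1; y = λ·(13 - 1) - 9 ≡ 7. → (1, 7)
7P: (1, 7) + (1, 10): same x and y₁ ≡ -y₂, so the sum is O.
7P = O, so the order is 7.

7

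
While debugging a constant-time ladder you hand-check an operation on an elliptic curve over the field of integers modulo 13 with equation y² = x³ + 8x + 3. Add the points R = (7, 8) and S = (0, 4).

(5, 8)

(7, 8) + (0, 4). λ = (4 - 8)/(0 - 7) ≡ 9/6 mod 13. 6⁻¹ ≡ 11 (mod 13) since 6·11 = 66 ≡ 1, so λ ≡ 8.
  x = λ² - 7 - 0 = 64 - 7 ≡ 5; y = λ·(7 - 5) - 8 ≡ 8. → (5, 8)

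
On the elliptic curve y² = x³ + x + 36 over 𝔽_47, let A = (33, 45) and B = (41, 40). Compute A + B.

(27, 10)

(33, 45) + (41, 40). λ = (40 - 45)/(41 - 33) ≡ 42/8 mod 47. 8⁻¹ ≡ 6 (mod 47), so λ ≡ 17.
  x = λ² - 33 - 41 = 289 - 74 ≡ 27; y = λ·(33 - 27) - 45 ≡ 10. → (27, 10)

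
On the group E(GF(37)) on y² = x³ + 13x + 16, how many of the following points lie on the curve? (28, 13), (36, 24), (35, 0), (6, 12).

1

(28, 13): 13² ≡ 21, rhs ≡ 21 → on.
(36, 24): 24² ≡ 21, rhs ≡ 2 → off.
(35, 0): 0² ≡ 0, rhs ≡ 19 → off.
(6, 12): 12² ≡ 33, rhs ≡ 14 → off.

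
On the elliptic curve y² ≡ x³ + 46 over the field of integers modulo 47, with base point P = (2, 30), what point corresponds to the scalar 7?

(17, 20)

Repeated addition: build up to 7P.
2P: tangent at (2, 30): λ = (3·2² + 0)/(2·30) ≡ 12/13. 13⁻¹ ≡ 29 (mod 47), so λ ≡ 12·29 ≡ 19.
  x = λ² - 2 - 2 = 361 - 4 ≡ 28; y = λ·(2 - 28) - 30 ≡ 40. → (28, 40)
3P: (28, 40) + (2, 30). λ = (30 - 40)/(2 - 28) ≡ 37/21 mod 47. 21⁻¹ ≡ 9 (mod 47) since 21·9 = 189 ≡ 1, so λ ≡ 4.
  x = λ² - 28 - 2 = 16 - 30 ≡ 33; y = λ·(28 - 33) - 40 ≡ 34. → (33, 34)
4P: (33, 34) + (2, 30). λ = (30 - 34)/(2 - 33) ≡ 43/16 mod 47. 16⁻¹ ≡ 3 (mod 47) since 16·3 = 48 ≡ 1, so λ ≡ 35.
  x = λ² - 33 - 2 = 1225 - 35 ≡ 15; y = λ·(33 - 15) - 34 ≡ 32. → (15, 32)
5P: (15, 32) + (2, 30). λ = (30 - 32)/(2 - 15) ≡ 45/34 mod 47. 34⁻¹ ≡ 18 (mod 47) since 34·18 = 612 ≡ 1, so λ ≡ 11.
  x = λ² - 15 - 2 = 121 - 17 ≡ 10; y = λ·(15 - 10) - 32 ≡ 23. → (10, 23)
6P: (10, 23) + (2, 30). λ = (30 - 23)/(2 - 10) ≡ 7/39 mod 47. 39⁻¹ ≡ 41 (mod 47), so λ ≡ 5.
  x = λ² - 10 - 2 = 25 - 12 ≡ 13; y = λ·(10 - 13) - 23 ≡ 9. → (13, 9)
7P: (13, 9) + (2, 30). λ = (30 - 9)/(2 - 13) ≡ 21/36 mod 47. 36⁻¹ ≡ 17 (mod 47) since 36·17 = 612 ≡ 1, so λ ≡ 28.
  x = λ² - 13 - 2 = 784 - 15 ≡ 17; y = λ·(13 - 17) - 9 ≡ 20. → (17, 20)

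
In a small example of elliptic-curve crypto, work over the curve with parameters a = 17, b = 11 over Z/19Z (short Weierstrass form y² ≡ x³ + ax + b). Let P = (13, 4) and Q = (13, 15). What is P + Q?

O

The two points share x = 13 and their y-coordinates satisfy 4 + 15 ≡ 0 (mod 19), so they are inverses. Their sum is ∞.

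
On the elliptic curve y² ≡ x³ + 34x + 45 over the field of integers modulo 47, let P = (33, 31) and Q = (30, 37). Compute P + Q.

(35, 20)

(33, 31) + (30, 37). λ = (37 - 31)/(30 - 33) ≡ 6/44 mod 47. 44⁻¹ ≡ 31 (mod 47), so λ ≡ 45.
  x = λ² - 33 - 30 = 2025 - 63 ≡ 35; y = λ·(33 - 35) - 31 ≡ 20. → (35, 20)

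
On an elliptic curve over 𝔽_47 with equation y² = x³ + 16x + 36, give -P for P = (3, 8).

-(3, 8) = (3, -8 mod 47) = (3, 39).

(3, 39)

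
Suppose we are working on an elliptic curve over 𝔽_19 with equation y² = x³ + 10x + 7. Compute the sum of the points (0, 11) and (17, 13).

(0, 11) + (17, 13). λ = (13 - 11)/(17 - 0) ≡ 2/17 mod 19. 17⁻¹ ≡ 9 (mod 19) since 17·9 = 153 ≡ 1, so λ ≡ 18.
  x = λ² - 0 - 17 = 324 - 17 ≡ 3; y = λ·(0 - 3) - 11 ≡ 11. → (3, 11)

(3, 11)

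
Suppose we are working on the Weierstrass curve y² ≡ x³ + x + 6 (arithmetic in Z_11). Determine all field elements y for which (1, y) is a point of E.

none

x³ + 1x + 6 = 8 ≡ 8 (mod 11).
8 is a non-residue mod 11; no y exists.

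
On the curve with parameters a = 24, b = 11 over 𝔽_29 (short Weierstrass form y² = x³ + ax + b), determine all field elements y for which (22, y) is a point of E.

x³ + 24x + 11 = 11187 ≡ 22 (mod 29).
Square roots of 22 mod 29: 14 and 15 (since 14² = 196 ≡ 22).

14, 15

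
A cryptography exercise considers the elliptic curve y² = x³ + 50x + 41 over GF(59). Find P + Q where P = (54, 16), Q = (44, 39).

(54, 16) + (44, 39). λ = (39 - 16)/(44 - 54) ≡ 23/49 mod 59. 49⁻¹ ≡ 53 (mod 59), so λ ≡ 39.
  x = λ² - 54 - 44 = 1521 - 98 ≡ 7; y = λ·(54 - 7) - 16 ≡ 47. → (7, 47)

(7, 47)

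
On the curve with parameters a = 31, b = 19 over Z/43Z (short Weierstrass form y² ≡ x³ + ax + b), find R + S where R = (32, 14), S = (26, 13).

(32, 14) + (26, 13). λ = (13 - 14)/(26 - 32) ≡ 42/37 mod 43. 37⁻¹ ≡ 7 (mod 43), so λ ≡ 36.
  x = λ² - 32 - 26 = 1296 - 58 ≡ 34; y = λ·(32 - 34) - 14 ≡ 0. → (34, 0)

(34, 0)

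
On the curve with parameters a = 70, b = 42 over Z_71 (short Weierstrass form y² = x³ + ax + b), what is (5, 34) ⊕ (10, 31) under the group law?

(45, 61)

(5, 34) + (10, 31). λ = (31 - 34)/(10 - 5) ≡ 68/5 mod 71. 5⁻¹ ≡ 57 (mod 71), so λ ≡ 42.
  x = λ² - 5 - 10 = 1764 - 15 ≡ 45; y = λ·(5 - 45) - 34 ≡ 61. → (45, 61)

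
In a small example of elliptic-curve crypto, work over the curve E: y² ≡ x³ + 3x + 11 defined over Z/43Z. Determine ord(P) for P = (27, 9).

2P: tangent at (27, 9): λ = (3·27² + 3)/(2·9) ≡ 40/18. 18⁻¹ ≡ 12 (mod 43), so λ ≡ 40·12 ≡ 7.
  x = λ² - 27 - 27 = 49 - 54 ≡ 38; y = λ·(27 - 38) - 9 ≡ 0. → (38, 0)
3P: (38, 0) + (27, 9). λ = (9 - 0)/(27 - 38) ≡ 9/32 mod 43. 32⁻¹ ≡ 39 (mod 43), so λ ≡ 7.
  x = λ² - 38 - 27 = 49 - 65 ≡ 27; y = λ·(38 - 27) - 0 ≡ 34. → (27, 34)
4P: (27, 34) + (27, 9): same x and y₁ ≡ -y₂, so the sum is O.
4P = O, so the order is 4.

4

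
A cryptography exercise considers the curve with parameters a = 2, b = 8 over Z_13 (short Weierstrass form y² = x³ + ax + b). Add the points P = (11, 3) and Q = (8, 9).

(11, 10)

(11, 3) + (8, 9). λ = (9 - 3)/(8 - 11) ≡ 6/10 mod 13. 10⁻¹ ≡ 4 (mod 13), so λ ≡ 11.
  x = λ² - 11 - 8 = 121 - 19 ≡ 11; y = λ·(11 - 11) - 3 ≡ 10. → (11, 10)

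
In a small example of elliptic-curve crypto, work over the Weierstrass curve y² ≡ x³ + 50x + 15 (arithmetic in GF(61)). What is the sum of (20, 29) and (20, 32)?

The two points share x = 20 and their y-coordinates satisfy 29 + 32 ≡ 0 (mod 61), so they are inverses. Their sum is O.

O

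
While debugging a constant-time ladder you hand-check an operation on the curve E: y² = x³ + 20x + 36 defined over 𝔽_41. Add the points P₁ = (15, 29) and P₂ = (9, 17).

(21, 0)

(15, 29) + (9, 17). λ = (17 - 29)/(9 - 15) ≡ 29/35 mod 41. 35⁻¹ ≡ 34 (mod 41) since 35·34 = 1190 ≡ 1, so λ ≡ 2.
  x = λ² - 15 - 9 = 4 - 24 ≡ 21; y = λ·(15 - 21) - 29 ≡ 0. → (21, 0)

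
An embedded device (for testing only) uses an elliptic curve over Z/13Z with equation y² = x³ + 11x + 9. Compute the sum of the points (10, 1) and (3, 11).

(10, 1) + (3, 11). λ = (11 - 1)/(3 - 10) ≡ 10/6 mod 13. 6⁻¹ ≡ 11 (mod 13), so λ ≡ 6.
  x = λ² - 10 - 3 = 36 - 13 ≡ 10; y = λ·(10 - 10) - 1 ≡ 12. → (10, 12)

(10, 12)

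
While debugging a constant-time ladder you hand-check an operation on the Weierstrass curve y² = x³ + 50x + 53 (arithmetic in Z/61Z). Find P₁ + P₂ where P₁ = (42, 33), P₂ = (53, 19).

(42, 33) + (53, 19). λ = (19 - 33)/(53 - 42) ≡ 47/11 mod 61. 11⁻¹ ≡ 50 (mod 61), so λ ≡ 32.
  x = λ² - 42 - 53 = 1024 - 95 ≡ 14; y = λ·(42 - 14) - 33 ≡ 9. → (14, 9)

(14, 9)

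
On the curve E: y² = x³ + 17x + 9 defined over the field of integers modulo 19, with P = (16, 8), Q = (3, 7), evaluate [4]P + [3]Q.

First 4P:
Double-and-add on 4 = (100)₂. Start with P = (16, 8) for the leading 1-bit.
double: tangent at (16, 8): λ = (3·16² + 17)/(2·8) ≡ 6/16. 16⁻¹ ≡ 6 (mod 19) since 16·6 = 96 ≡ 1, so λ ≡ 6·6 ≡ 17.
  x = λ² - 16 - 16 = 289 - 32 ≡ 10; y = λ·(16 - 10) - 8 ≡ 18. → (10, 18)
double: tangent at (10, 18): λ = (3·10² + 17)/(2·18) ≡ 13/17. 17⁻¹ ≡ 9 (mod 19) since 17·9 = 153 ≡ 1, so λ ≡ 13·9 ≡ 3.
  x = λ² - 10 - 10 = 9 - 20 ≡ 8; y = λ·(10 - 8) - 18 ≡ 7. → (8, 7)
4P = (8, 7).
Next 3Q:
Repeated addition: build up to 3Q.
2Q: tangent at (3, 7): λ = (3·3² + 17)/(2·7) ≡ 6/14. 14⁻¹ ≡ 15 (mod 19), so λ ≡ 6·15 ≡ 14.
  x = λ² - 3 - 3 = 196 - 6 ≡ 0; y = λ·(3 - 0) - 7 ≡ 16. → (0, 16)
3Q: (0, 16) + (3, 7). λ = (7 - 16)/(3 - 0) ≡ 10/3 mod 19. 3⁻¹ ≡ 13 (mod 19), so λ ≡ 16.
  x = λ² - 0 - 3 = 256 - 3 ≡ 6; y = λ·(0 - 6) - 16 ≡ 2. → (6, 2)
3Q = (6, 2).
Finally 4P + 3Q:
(8, 7) + (6, 2). λ = (2 - 7)/(6 - 8) ≡ 14/17 mod 19. 17⁻¹ ≡ 9 (mod 19), so λ ≡ 12.
  x = λ² - 8 - 6 = 144 - 14 ≡ 16; y = λ·(8 - 16) - 7 ≡ 11. → (16, 11)

(16, 11)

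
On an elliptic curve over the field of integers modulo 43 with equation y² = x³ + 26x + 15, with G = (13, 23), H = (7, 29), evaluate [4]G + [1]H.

(30, 19)

First 4G:
Double-and-add on 4 = (100)₂. Start with G = (13, 23) for the leading 1-bit.
double: tangent at (13, 23): λ = (3·13² + 26)/(2·23) ≡ 17/3. 3⁻¹ ≡ 29 (mod 43) since 3·29 = 87 ≡ 1, so λ ≡ 17·29 ≡ 20.
  x = λ² - 13 - 13 = 400 - 26 ≡ 30; y = λ·(13 - 30) - 23 ≡ 24. → (30, 24)
double: tangent at (30, 24): λ = (3·30² + 26)/(2·24) ≡ 17/5. 5⁻¹ ≡ 26 (mod 43) since 5·26 = 130 ≡ 1, so λ ≡ 17·26 ≡ 12.
  x = λ² - 30 - 30 = 144 - 60 ≡ 41; y = λ·(30 - 41) - 24 ≡ 16. → (41, 16)
4G = (41, 16).
Finally 4G + H:
(41, 16) + (7, 29). λ = (29 - 16)/(7 - 41) ≡ 13/9 mod 43. 9⁻¹ ≡ 24 (mod 43) since 9·24 = 216 ≡ 1, so λ ≡ 11.
  x = λ² - 41 - 7 = 121 - 48 ≡ 30; y = λ·(41 - 30) - 16 ≡ 19. → (30, 19)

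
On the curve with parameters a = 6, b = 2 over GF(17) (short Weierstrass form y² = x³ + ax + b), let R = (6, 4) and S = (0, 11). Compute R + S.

(6, 4) + (0, 11). λ = (11 - 4)/(0 - 6) ≡ 7/11 mod 17. 11⁻¹ ≡ 14 (mod 17), so λ ≡ 13.
  x = λ² - 6 - 0 = 169 - 6 ≡ 10; y = λ·(6 - 10) - 4 ≡ 12. → (10, 12)

(10, 12)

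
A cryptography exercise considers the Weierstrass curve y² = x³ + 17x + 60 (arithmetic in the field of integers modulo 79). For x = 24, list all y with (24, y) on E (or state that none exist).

x³ + 17x + 60 = 14292 ≡ 72 (mod 79).
Square roots of 72 mod 79: 25 and 54 (since 25² = 625 ≡ 72).

25, 54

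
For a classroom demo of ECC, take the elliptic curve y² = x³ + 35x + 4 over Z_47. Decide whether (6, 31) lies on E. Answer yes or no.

y² = 31² ≡ 21; x³ + 35x + 4 = 430 ≡ 7 (mod 47). 21 ≠ 7.

no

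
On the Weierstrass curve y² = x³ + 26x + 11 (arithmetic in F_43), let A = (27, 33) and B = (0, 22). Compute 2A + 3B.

First 2A:
Repeated addition: build up to 2A.
2A: tangent at (27, 33): λ = (3·27² + 26)/(2·33) ≡ 20/23. 23⁻¹ ≡ 15 (mod 43), so λ ≡ 20·15 ≡ 42.
  x = λ² - 27 - 27 = 1764 - 54 ≡ 33; y = λ·(27 - 33) - 33 ≡ 16. → (33, 16)
2A = (33, 16).
Next 3B:
Repeated addition: build up to 3B.
2B: tangent at (0, 22): λ = (3·0² + 26)/(2·22) ≡ 26/1. 1⁻¹ ≡ 1 (mod 43) since 1·1 = 1 ≡ 1, so λ ≡ 26·1 ≡ 26.
  x = λ² - 0 - 0 = 676 - 0 ≡ 31; y = λ·(0 - 31) - 22 ≡ 32. → (31, 32)
3B: (31, 32) + (0, 22). λ = (22 - 32)/(0 - 31) ≡ 33/12 mod 43. 12⁻¹ ≡ 18 (mod 43), so λ ≡ 35.
  x = λ² - 31 - 0 = 1225 - 31 ≡ 33; y = λ·(31 - 33) - 32 ≡ 27. → (33, 27)
3B = (33, 27).
Finally 2A + 3B:
(33, 16) + (33, 27): same x and y₁ ≡ -y₂, so the sum is 𝒪.

O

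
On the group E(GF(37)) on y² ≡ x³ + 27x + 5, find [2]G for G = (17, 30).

(13, 0)

tangent at (17, 30): λ = (3·17² + 27)/(2·30) ≡ 6/23. 23⁻¹ ≡ 29 (mod 37), so λ ≡ 6·29 ≡ 26.
  x = λ² - 17 - 17 = 676 - 34 ≡ 13; y = λ·(17 - 13) - 30 ≡ 0. → (13, 0)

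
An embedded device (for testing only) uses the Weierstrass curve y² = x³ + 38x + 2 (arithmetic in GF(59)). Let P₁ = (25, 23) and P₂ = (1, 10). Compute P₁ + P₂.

(42, 44)

(25, 23) + (1, 10). λ = (10 - 23)/(1 - 25) ≡ 46/35 mod 59. 35⁻¹ ≡ 27 (mod 59), so λ ≡ 3.
  x = λ² - 25 - 1 = 9 - 26 ≡ 42; y = λ·(25 - 42) - 23 ≡ 44. → (42, 44)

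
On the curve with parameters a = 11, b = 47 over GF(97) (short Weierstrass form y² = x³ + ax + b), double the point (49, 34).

tangent at (49, 34): λ = (3·49² + 11)/(2·34) ≡ 36/68. 68⁻¹ ≡ 10 (mod 97), so λ ≡ 36·10 ≡ 69.
  x = λ² - 49 - 49 = 4761 - 98 ≡ 7; y = λ·(49 - 7) - 34 ≡ 51. → (7, 51)

(7, 51)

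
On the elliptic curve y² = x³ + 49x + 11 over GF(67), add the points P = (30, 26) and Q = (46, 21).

(30, 26) + (46, 21). λ = (21 - 26)/(46 - 30) ≡ 62/16 mod 67. 16⁻¹ ≡ 21 (mod 67), so λ ≡ 29.
  x = λ² - 30 - 46 = 841 - 76 ≡ 28; y = λ·(30 - 28) - 26 ≡ 32. → (28, 32)

(28, 32)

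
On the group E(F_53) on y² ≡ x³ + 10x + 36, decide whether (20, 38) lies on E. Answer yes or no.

y² = 38² ≡ 13; x³ + 10x + 36 = 8236 ≡ 21 (mod 53). 13 ≠ 21.

no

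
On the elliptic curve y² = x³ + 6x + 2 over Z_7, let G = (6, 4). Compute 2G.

tangent at (6, 4): λ = (3·6² + 6)/(2·4) ≡ 2/1. 1⁻¹ ≡ 1 (mod 7), so λ ≡ 2·1 ≡ 2.
  x = λ² - 6 - 6 = 4 - 12 ≡ 6; y = λ·(6 - 6) - 4 ≡ 3. → (6, 3)

(6, 3)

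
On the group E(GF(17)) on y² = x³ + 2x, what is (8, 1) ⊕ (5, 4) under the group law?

(8, 1) + (5, 4). λ = (4 - 1)/(5 - 8) ≡ 3/14 mod 17. 14⁻¹ ≡ 11 (mod 17), so λ ≡ 16.
  x = λ² - 8 - 5 = 256 - 13 ≡ 5; y = λ·(8 - 5) - 1 ≡ 13. → (5, 13)

(5, 13)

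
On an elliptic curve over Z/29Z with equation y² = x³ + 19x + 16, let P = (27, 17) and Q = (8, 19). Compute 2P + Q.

First 2P:
Repeated addition: build up to 2P.
2P: tangent at (27, 17): λ = (3·27² + 19)/(2·17) ≡ 2/5. 5⁻¹ ≡ 6 (mod 29) since 5·6 = 30 ≡ 1, so λ ≡ 2·6 ≡ 12.
  x = λ² - 27 - 27 = 144 - 54 ≡ 3; y = λ·(27 - 3) - 17 ≡ 10. → (3, 10)
2P = (3, 10).
Finally 2P + Q:
(3, 10) + (8, 19). λ = (19 - 10)/(8 - 3) ≡ 9/5 mod 29. 5⁻¹ ≡ 6 (mod 29), so λ ≡ 25.
  x = λ² - 3 - 8 = 625 - 11 ≡ 5; y = λ·(3 - 5) - 10 ≡ 27. → (5, 27)

(5, 27)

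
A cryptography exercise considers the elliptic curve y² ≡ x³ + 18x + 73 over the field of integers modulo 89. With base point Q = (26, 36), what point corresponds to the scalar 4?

(45, 31)

Repeated addition: build up to 4Q.
2Q: tangent at (26, 36): λ = (3·26² + 18)/(2·36) ≡ 88/72. 72⁻¹ ≡ 68 (mod 89), so λ ≡ 88·68 ≡ 21.
  x = λ² - 26 - 26 = 441 - 52 ≡ 33; y = λ·(26 - 33) - 36 ≡ 84. → (33, 84)
3Q: (33, 84) + (26, 36). λ = (36 - 84)/(26 - 33) ≡ 41/82 mod 89. 82⁻¹ ≡ 38 (mod 89) since 82·38 = 3116 ≡ 1, so λ ≡ 45.
  x = λ² - 33 - 26 = 2025 - 59 ≡ 8; y = λ·(33 - 8) - 84 ≡ 62. → (8, 62)
4Q: (8, 62) + (26, 36). λ = (36 - 62)/(26 - 8) ≡ 63/18 mod 89. 18⁻¹ ≡ 5 (mod 89), so λ ≡ 48.
  x = λ² - 8 - 26 = 2304 - 34 ≡ 45; y = λ·(8 - 45) - 62 ≡ 31. → (45, 31)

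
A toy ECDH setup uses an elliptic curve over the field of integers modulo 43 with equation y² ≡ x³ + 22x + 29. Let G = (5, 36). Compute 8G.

(22, 14)

Double-and-add on 8 = (1000)₂. Start with G = (5, 36) for the leading 1-bit.
double: tangent at (5, 36): λ = (3·5² + 22)/(2·36) ≡ 11/29. 29⁻¹ ≡ 3 (mod 43) since 29·3 = 87 ≡ 1, so λ ≡ 11·3 ≡ 33.
  x = λ² - 5 - 5 = 1089 - 10 ≡ 4; y = λ·(5 - 4) - 36 ≡ 40. → (4, 40)
double: tangent at (4, 40): λ = (3·4² + 22)/(2·40) ≡ 27/37. 37⁻¹ ≡ 7 (mod 43), so λ ≡ 27·7 ≡ 17.
  x = λ² - 4 - 4 = 289 - 8 ≡ 23; y = λ·(4 - 23) - 40 ≡ 24. → (23, 24)
double: tangent at (23, 24): λ = (3·23² + 22)/(2·24) ≡ 18/5. 5⁻¹ ≡ 26 (mod 43), so λ ≡ 18·26 ≡ 38.
  x = λ² - 23 - 23 = 1444 - 46 ≡ 22; y = λ·(23 - 22) - 24 ≡ 14. → (22, 14)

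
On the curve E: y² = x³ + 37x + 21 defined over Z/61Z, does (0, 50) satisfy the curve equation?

no

y² = 50² ≡ 60; x³ + 37x + 21 = 21 ≡ 21 (mod 61). 60 ≠ 21.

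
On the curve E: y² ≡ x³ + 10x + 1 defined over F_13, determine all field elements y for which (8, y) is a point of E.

none

x³ + 10x + 1 = 593 ≡ 8 (mod 13).
8 is a non-residue mod 13; no y exists.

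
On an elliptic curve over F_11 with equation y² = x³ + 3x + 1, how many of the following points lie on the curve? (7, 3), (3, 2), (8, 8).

(7, 3): 3² ≡ 9, rhs ≡ 2 → off.
(3, 2): 2² ≡ 4, rhs ≡ 4 → on.
(8, 8): 8² ≡ 9, rhs ≡ 9 → on.

2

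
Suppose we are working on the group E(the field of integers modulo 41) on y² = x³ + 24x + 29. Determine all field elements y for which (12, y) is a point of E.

6, 35

x³ + 24x + 29 = 2045 ≡ 36 (mod 41).
Square roots of 36 mod 41: 6 and 35 (since 6² = 36 ≡ 36).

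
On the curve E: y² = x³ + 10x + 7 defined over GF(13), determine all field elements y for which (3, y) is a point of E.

x³ + 10x + 7 = 64 ≡ 12 (mod 13).
Square roots of 12 mod 13: 5 and 8 (since 5² = 25 ≡ 12).

5, 8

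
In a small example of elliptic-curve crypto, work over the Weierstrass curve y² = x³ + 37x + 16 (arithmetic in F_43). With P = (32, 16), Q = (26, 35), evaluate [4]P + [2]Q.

First 4P:
Repeated addition: build up to 4P.
2P: tangent at (32, 16): λ = (3·32² + 37)/(2·16) ≡ 13/32. 32⁻¹ ≡ 39 (mod 43) since 32·39 = 1248 ≡ 1, so λ ≡ 13·39 ≡ 34.
  x = λ² - 32 - 32 = 1156 - 64 ≡ 17; y = λ·(32 - 17) - 16 ≡ 21. → (17, 21)
3P: (17, 21) + (32, 16). λ = (16 - 21)/(32 - 17) ≡ 38/15 mod 43. 15⁻¹ ≡ 23 (mod 43) since 15·23 = 345 ≡ 1, so λ ≡ 14.
  x = λ² - 17 - 32 = 196 - 49 ≡ 18; y = λ·(17 - 18) - 21 ≡ 8. → (18, 8)
4P: (18, 8) + (32, 16). λ = (16 - 8)/(32 - 18) ≡ 8/14 mod 43. 14⁻¹ ≡ 40 (mod 43) since 14·40 = 560 ≡ 1, so λ ≡ 19.
  x = λ² - 18 - 32 = 361 - 50 ≡ 10; y = λ·(18 - 10) - 8 ≡ 15. → (10, 15)
4P = (10, 15).
Next 2Q:
Repeated addition: build up to 2Q.
2Q: tangent at (26, 35): λ = (3·26² + 37)/(2·35) ≡ 1/27. 27⁻¹ ≡ 8 (mod 43), so λ ≡ 1·8 ≡ 8.
  x = λ² - 26 - 26 = 64 - 52 ≡ 12; y = λ·(26 - 12) - 35 ≡ 34. → (12, 34)
2Q = (12, 34).
Finally 4P + 2Q:
(10, 15) + (12, 34). λ = (34 - 15)/(12 - 10) ≡ 19/2 mod 43. 2⁻¹ ≡ 22 (mod 43), so λ ≡ 31.
  x = λ² - 10 - 12 = 961 - 22 ≡ 36; y = λ·(10 - 36) - 15 ≡ 39. → (36, 39)

(36, 39)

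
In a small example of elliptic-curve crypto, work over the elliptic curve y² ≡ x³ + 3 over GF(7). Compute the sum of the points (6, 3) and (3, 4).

(2, 5)

(6, 3) + (3, 4). λ = (4 - 3)/(3 - 6) ≡ 1/4 mod 7. 4⁻¹ ≡ 2 (mod 7) since 4·2 = 8 ≡ 1, so λ ≡ 2.
  x = λ² - 6 - 3 = 4 - 9 ≡ 2; y = λ·(6 - 2) - 3 ≡ 5. → (2, 5)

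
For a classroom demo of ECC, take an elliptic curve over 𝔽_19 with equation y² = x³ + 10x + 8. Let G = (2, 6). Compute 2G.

(2, 13)

tangent at (2, 6): λ = (3·2² + 10)/(2·6) ≡ 3/12. 12⁻¹ ≡ 8 (mod 19) since 12·8 = 96 ≡ 1, so λ ≡ 3·8 ≡ 5.
  x = λ² - 2 - 2 = 25 - 4 ≡ 2; y = λ·(2 - 2) - 6 ≡ 13. → (2, 13)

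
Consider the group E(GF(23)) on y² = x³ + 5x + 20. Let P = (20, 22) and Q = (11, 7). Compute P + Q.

(5, 3)

(20, 22) + (11, 7). λ = (7 - 22)/(11 - 20) ≡ 8/14 mod 23. 14⁻¹ ≡ 5 (mod 23), so λ ≡ 17.
  x = λ² - 20 - 11 = 289 - 31 ≡ 5; y = λ·(20 - 5) - 22 ≡ 3. → (5, 3)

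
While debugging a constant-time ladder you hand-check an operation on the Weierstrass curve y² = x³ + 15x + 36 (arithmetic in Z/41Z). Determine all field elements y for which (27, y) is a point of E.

x³ + 15x + 36 = 20124 ≡ 34 (mod 41).
34 is a non-residue mod 41; no y exists.

none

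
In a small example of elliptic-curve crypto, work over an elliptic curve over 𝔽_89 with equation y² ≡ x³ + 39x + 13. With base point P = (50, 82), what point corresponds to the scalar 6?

Repeated addition: build up to 6P.
2P: tangent at (50, 82): λ = (3·50² + 39)/(2·82) ≡ 63/75. 75⁻¹ ≡ 19 (mod 89), so λ ≡ 63·19 ≡ 40.
  x = λ² - 50 - 50 = 1600 - 100 ≡ 76; y = λ·(50 - 76) - 82 ≡ 35. → (76, 35)
3P: (76, 35) + (50, 82). λ = (82 - 35)/(50 - 76) ≡ 47/63 mod 89. 63⁻¹ ≡ 65 (mod 89), so λ ≡ 29.
  x = λ² - 76 - 50 = 841 - 126 ≡ 3; y = λ·(76 - 3) - 35 ≡ 35. → (3, 35)
4P: (3, 35) + (50, 82). λ = (82 - 35)/(50 - 3) ≡ 47/47 mod 89. 47⁻¹ ≡ 36 (mod 89) since 47·36 = 1692 ≡ 1, so λ ≡ 1.
  x = λ² - 3 - 50 = 1 - 53 ≡ 37; y = λ·(3 - 37) - 35 ≡ 20. → (37, 20)
5P: (37, 20) + (50, 82). λ = (82 - 20)/(50 - 37) ≡ 62/13 mod 89. 13⁻¹ ≡ 48 (mod 89), so λ ≡ 39.
  x = λ² - 37 - 50 = 1521 - 87 ≡ 10; y = λ·(37 - 10) - 20 ≡ 54. → (10, 54)
6P: (10, 54) + (50, 82). λ = (82 - 54)/(50 - 10) ≡ 28/40 mod 89. 40⁻¹ ≡ 69 (mod 89) since 40·69 = 2760 ≡ 1, so λ ≡ 63.
  x = λ² - 10 - 50 = 3969 - 60 ≡ 82; y = λ·(10 - 82) - 54 ≡ 38. → (82, 38)

(82, 38)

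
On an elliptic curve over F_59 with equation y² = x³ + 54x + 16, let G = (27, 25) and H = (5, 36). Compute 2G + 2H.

(51, 4)

First 2G:
Repeated addition: build up to 2G.
2G: tangent at (27, 25): λ = (3·27² + 54)/(2·25) ≡ 58/50. 50⁻¹ ≡ 13 (mod 59), so λ ≡ 58·13 ≡ 46.
  x = λ² - 27 - 27 = 2116 - 54 ≡ 56; y = λ·(27 - 56) - 25 ≡ 57. → (56, 57)
2G = (56, 57).
Next 2H:
Repeated addition: build up to 2H.
2H: tangent at (5, 36): λ = (3·5² + 54)/(2·36) ≡ 11/13. 13⁻¹ ≡ 50 (mod 59), so λ ≡ 11·50 ≡ 19.
  x = λ² - 5 - 5 = 361 - 10 ≡ 56; y = λ·(5 - 56) - 36 ≡ 57. → (56, 57)
2H = (56, 57).
Finally 2G + 2H:
tangent at (56, 57): λ = (3·56² + 54)/(2·57) ≡ 22/55. 55⁻¹ ≡ 44 (mod 59) since 55·44 = 2420 ≡ 1, so λ ≡ 22·44 ≡ 24.
  x = λ² - 56 - 56 = 576 - 112 ≡ 51; y = λ·(56 - 51) - 57 ≡ 4. → (51, 4)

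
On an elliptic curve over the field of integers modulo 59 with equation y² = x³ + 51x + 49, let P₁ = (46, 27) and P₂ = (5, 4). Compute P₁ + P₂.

(12, 41)

(46, 27) + (5, 4). λ = (4 - 27)/(5 - 46) ≡ 36/18 mod 59. 18⁻¹ ≡ 23 (mod 59), so λ ≡ 2.
  x = λ² - 46 - 5 = 4 - 51 ≡ 12; y = λ·(46 - 12) - 27 ≡ 41. → (12, 41)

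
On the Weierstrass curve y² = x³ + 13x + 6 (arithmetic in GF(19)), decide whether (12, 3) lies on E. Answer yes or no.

y² = 3² ≡ 9; x³ + 13x + 6 = 1890 ≡ 9 (mod 19). 9 = 9.

yes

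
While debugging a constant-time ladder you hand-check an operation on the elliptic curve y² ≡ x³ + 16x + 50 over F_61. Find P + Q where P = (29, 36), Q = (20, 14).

(24, 44)

(29, 36) + (20, 14). λ = (14 - 36)/(20 - 29) ≡ 39/52 mod 61. 52⁻¹ ≡ 27 (mod 61), so λ ≡ 16.
  x = λ² - 29 - 20 = 256 - 49 ≡ 24; y = λ·(29 - 24) - 36 ≡ 44. → (24, 44)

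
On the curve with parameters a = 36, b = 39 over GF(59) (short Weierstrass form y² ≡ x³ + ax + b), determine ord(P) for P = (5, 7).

2P: tangent at (5, 7): λ = (3·5² + 36)/(2·7) ≡ 52/14. 14⁻¹ ≡ 38 (mod 59) since 14·38 = 532 ≡ 1, so λ ≡ 52·38 ≡ 29.
  x = λ² - 5 - 5 = 841 - 10 ≡ 5; y = λ·(5 - 5) - 7 ≡ 52. → (5, 52)
3P: (5, 52) + (5, 7): same x and y₁ ≡ -y₂, so the sum is O.
3P = O, so the order is 3.

3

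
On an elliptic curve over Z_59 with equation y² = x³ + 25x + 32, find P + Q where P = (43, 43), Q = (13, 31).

(43, 43) + (13, 31). λ = (31 - 43)/(13 - 43) ≡ 47/29 mod 59. 29⁻¹ ≡ 57 (mod 59), so λ ≡ 24.
  x = λ² - 43 - 13 = 576 - 56 ≡ 48; y = λ·(43 - 48) - 43 ≡ 14. → (48, 14)

(48, 14)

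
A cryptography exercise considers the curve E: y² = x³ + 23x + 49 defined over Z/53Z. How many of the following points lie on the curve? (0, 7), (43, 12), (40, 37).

(0, 7): 7² ≡ 49, rhs ≡ 49 → on.
(43, 12): 12² ≡ 38, rhs ≡ 38 → on.
(40, 37): 37² ≡ 44, rhs ≡ 44 → on.

3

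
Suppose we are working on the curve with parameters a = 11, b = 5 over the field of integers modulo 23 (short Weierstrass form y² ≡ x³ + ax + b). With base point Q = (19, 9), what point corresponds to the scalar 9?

(2, 14)

Double-and-add on 9 = (1001)₂. Start with Q = (19, 9) for the leading 1-bit.
double: tangent at (19, 9): λ = (3·19² + 11)/(2·9) ≡ 13/18. 18⁻¹ ≡ 9 (mod 23), so λ ≡ 13·9 ≡ 2.
  x = λ² - 19 - 19 = 4 - 38 ≡ 12; y = λ·(19 - 12) - 9 ≡ 5. → (12, 5)
double: tangent at (12, 5): λ = (3·12² + 11)/(2·5) ≡ 6/10. 10⁻¹ ≡ 7 (mod 23), so λ ≡ 6·7 ≡ 19.
  x = λ² - 12 - 12 = 361 - 24 ≡ 15; y = λ·(12 - 15) - 5 ≡ 7. → (15, 7)
double: tangent at (15, 7): λ = (3·15² + 11)/(2·7) ≡ 19/14. 14⁻¹ ≡ 5 (mod 23), so λ ≡ 19·5 ≡ 3.
  x = λ² - 15 - 15 = 9 - 30 ≡ 2; y = λ·(15 - 2) - 7 ≡ 9. → (2, 9)
add Q: (2, 9) + (19, 9). λ = (9 - 9)/(19 - 2) ≡ 0/17 mod 23. 17⁻¹ ≡ 19 (mod 23) since 17·19 = 323 ≡ 1, so λ ≡ 0.
  x = λ² - 2 - 19 = 0 - 21 ≡ 2; y = λ·(2 - 2) - 9 ≡ 14. → (2, 14)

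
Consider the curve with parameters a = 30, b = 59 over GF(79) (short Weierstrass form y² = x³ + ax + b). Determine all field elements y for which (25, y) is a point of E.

9, 70

x³ + 30x + 59 = 16434 ≡ 2 (mod 79).
Square roots of 2 mod 79: 9 and 70 (since 9² = 81 ≡ 2).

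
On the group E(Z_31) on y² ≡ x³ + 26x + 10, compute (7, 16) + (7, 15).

The two points share x = 7 and their y-coordinates satisfy 16 + 15 ≡ 0 (mod 31), so they are inverses. Their sum is 𝒪.

O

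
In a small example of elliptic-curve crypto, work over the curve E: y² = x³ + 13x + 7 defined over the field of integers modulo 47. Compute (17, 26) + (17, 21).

The two points share x = 17 and their y-coordinates satisfy 26 + 21 ≡ 0 (mod 47), so they are inverses. Their sum is 𝒪.

O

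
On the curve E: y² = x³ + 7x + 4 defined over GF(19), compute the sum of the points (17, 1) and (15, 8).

(4, 1)

(17, 1) + (15, 8). λ = (8 - 1)/(15 - 17) ≡ 7/17 mod 19. 17⁻¹ ≡ 9 (mod 19), so λ ≡ 6.
  x = λ² - 17 - 15 = 36 - 32 ≡ 4; y = λ·(17 - 4) - 1 ≡ 1. → (4, 1)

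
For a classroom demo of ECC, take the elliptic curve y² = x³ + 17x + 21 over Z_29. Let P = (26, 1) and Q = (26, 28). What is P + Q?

The two points share x = 26 and their y-coordinates satisfy 1 + 28 ≡ 0 (mod 29), so they are inverses. Their sum is O.

O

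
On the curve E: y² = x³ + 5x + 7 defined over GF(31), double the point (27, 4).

(2, 26)

tangent at (27, 4): λ = (3·27² + 5)/(2·4) ≡ 22/8. 8⁻¹ ≡ 4 (mod 31) since 8·4 = 32 ≡ 1, so λ ≡ 22·4 ≡ 26.
  x = λ² - 27 - 27 = 676 - 54 ≡ 2; y = λ·(27 - 2) - 4 ≡ 26. → (2, 26)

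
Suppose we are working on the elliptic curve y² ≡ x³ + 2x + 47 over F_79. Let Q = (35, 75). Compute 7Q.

Double-and-add on 7 = (111)₂. Start with Q = (35, 75) for the leading 1-bit.
double: tangent at (35, 75): λ = (3·35² + 2)/(2·75) ≡ 43/71. 71⁻¹ ≡ 69 (mod 79) since 71·69 = 4899 ≡ 1, so λ ≡ 43·69 ≡ 44.
  x = λ² - 35 - 35 = 1936 - 70 ≡ 49; y = λ·(35 - 49) - 75 ≡ 20. → (49, 20)
add Q: (49, 20) + (35, 75). λ = (75 - 20)/(35 - 49) ≡ 55/65 mod 79. 65⁻¹ ≡ 62 (mod 79), so λ ≡ 13.
  x = λ² - 49 - 35 = 169 - 84 ≡ 6; y = λ·(49 - 6) - 20 ≡ 65. → (6, 65)
double: tangent at (6, 65): λ = (3·6² + 2)/(2·65) ≡ 31/51. 51⁻¹ ≡ 31 (mod 79) since 51·31 = 1581 ≡ 1, so λ ≡ 31·31 ≡ 13.
  x = λ² - 6 - 6 = 169 - 12 ≡ 78; y = λ·(6 - 78) - 65 ≡ 26. → (78, 26)
add Q: (78, 26) + (35, 75). λ = (75 - 26)/(35 - 78) ≡ 49/36 mod 79. 36⁻¹ ≡ 11 (mod 79), so λ ≡ 65.
  x = λ² - 78 - 35 = 4225 - 113 ≡ 4; y = λ·(78 - 4) - 26 ≡ 44. → (4, 44)

(4, 44)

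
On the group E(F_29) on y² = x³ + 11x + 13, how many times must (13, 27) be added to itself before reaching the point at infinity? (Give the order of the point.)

7

2P: tangent at (13, 27): λ = (3·13² + 11)/(2·27) ≡ 25/25. 25⁻¹ ≡ 7 (mod 29), so λ ≡ 25·7 ≡ 1.
  x = λ² - 13 - 13 = 1 - 26 ≡ 4; y = λ·(13 - 4) - 27 ≡ 11. → (4, 11)
3P: (4, 11) + (13, 27). λ = (27 - 11)/(13 - 4) ≡ 16/9 mod 29. 9⁻¹ ≡ 13 (mod 29) since 9·13 = 117 ≡ 1, so λ ≡ 5.
  x = λ² - 4 - 13 = 25 - 17 ≡ 8; y = λ·(4 - 8) - 11 ≡ 27. → (8, 27)
4P: (8, 27) + (13, 27). λ = (27 - 27)/(13 - 8) ≡ 0/5 mod 29. 5⁻¹ ≡ 6 (mod 29), so λ ≡ 0.
  x = λ² - 8 - 13 = 0 - 21 ≡ 8; y = λ·(8 - 8) - 27 ≡ 2. → (8, 2)
5P: (8, 2) + (13, 27). λ = (27 - 2)/(13 - 8) ≡ 25/5 mod 29. 5⁻¹ ≡ 6 (mod 29), so λ ≡ 5.
  x = λ² - 8 - 13 = 25 - 21 ≡ 4; y = λ·(8 - 4) - 2 ≡ 18. → (4, 18)
6P: (4, 18) + (13, 27). λ = (27 - 18)/(13 - 4) ≡ 9/9 mod 29. 9⁻¹ ≡ 13 (mod 29), so λ ≡ 1.
  x = λ² - 4 - 13 = 1 - 17 ≡ 13; y = λ·(4 - 13) - 18 ≡ 2. → (13, 2)
7P: (13, 2) + (13, 27): same x and y₁ ≡ -y₂, so the sum is the point at infinity.
7P = the point at infinity, so the order is 7.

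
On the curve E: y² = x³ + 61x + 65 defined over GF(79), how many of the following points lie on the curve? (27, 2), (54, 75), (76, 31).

(27, 2): 2² ≡ 4, rhs ≡ 65 → off.
(54, 75): 75² ≡ 16, rhs ≡ 58 → off.
(76, 31): 31² ≡ 13, rhs ≡ 13 → on.

1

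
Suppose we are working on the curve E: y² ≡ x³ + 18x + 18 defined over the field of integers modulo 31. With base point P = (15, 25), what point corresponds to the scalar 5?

(15, 6)

Repeated addition: build up to 5P.
2P: tangent at (15, 25): λ = (3·15² + 18)/(2·25) ≡ 11/19. 19⁻¹ ≡ 18 (mod 31) since 19·18 = 342 ≡ 1, so λ ≡ 11·18 ≡ 12.
  x = λ² - 15 - 15 = 144 - 30 ≡ 21; y = λ·(15 - 21) - 25 ≡ 27. → (21, 27)
3P: (21, 27) + (15, 25). λ = (25 - 27)/(15 - 21) ≡ 29/25 mod 31. 25⁻¹ ≡ 5 (mod 31) since 25·5 = 125 ≡ 1, so λ ≡ 21.
  x = λ² - 21 - 15 = 441 - 36 ≡ 2; y = λ·(21 - 2) - 27 ≡ 0. → (2, 0)
4P: (2, 0) + (15, 25). λ = (25 - 0)/(15 - 2) ≡ 25/13 mod 31. 13⁻¹ ≡ 12 (mod 31), so λ ≡ 21.
  x = λ² - 2 - 15 = 441 - 17 ≡ 21; y = λ·(2 - 21) - 0 ≡ 4. → (21, 4)
5P: (21, 4) + (15, 25). λ = (25 - 4)/(15 - 21) ≡ 21/25 mod 31. 25⁻¹ ≡ 5 (mod 31) since 25·5 = 125 ≡ 1, so λ ≡ 12.
  x = λ² - 21 - 15 = 144 - 36 ≡ 15; y = λ·(21 - 15) - 4 ≡ 6. → (15, 6)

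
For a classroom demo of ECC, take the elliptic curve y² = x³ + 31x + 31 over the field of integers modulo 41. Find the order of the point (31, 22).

8

2P: tangent at (31, 22): λ = (3·31² + 31)/(2·22) ≡ 3/3. 3⁻¹ ≡ 14 (mod 41) since 3·14 = 42 ≡ 1, so λ ≡ 3·14 ≡ 1.
  x = λ² - 31 - 31 = 1 - 62 ≡ 21; y = λ·(31 - 21) - 22 ≡ 29. → (21, 29)
3P: (21, 29) + (31, 22). λ = (22 - 29)/(31 - 21) ≡ 34/10 mod 41. 10⁻¹ ≡ 37 (mod 41) since 10·37 = 370 ≡ 1, so λ ≡ 28.
  x = λ² - 21 - 31 = 784 - 52 ≡ 35; y = λ·(21 - 35) - 29 ≡ 30. → (35, 30)
4P: (35, 30) + (31, 22). λ = (22 - 30)/(31 - 35) ≡ 33/37 mod 41. 37⁻¹ ≡ 10 (mod 41) since 37·10 = 370 ≡ 1, so λ ≡ 2.
  x = λ² - 35 - 31 = 4 - 66 ≡ 20; y = λ·(35 - 20) - 30 ≡ 0. → (20, 0)
5P: (20, 0) + (31, 22). λ = (22 - 0)/(31 - 20) ≡ 22/11 mod 41. 11⁻¹ ≡ 15 (mod 41) since 11·15 = 165 ≡ 1, so λ ≡ 2.
  x = λ² - 20 - 31 = 4 - 51 ≡ 35; y = λ·(20 - 35) - 0 ≡ 11. → (35, 11)
6P: (35, 11) + (31, 22). λ = (22 - 11)/(31 - 35) ≡ 11/37 mod 41. 37⁻¹ ≡ 10 (mod 41), so λ ≡ 28.
  x = λ² - 35 - 31 = 784 - 66 ≡ 21; y = λ·(35 - 21) - 11 ≡ 12. → (21, 12)
7P: (21, 12) + (31, 22). λ = (22 - 12)/(31 - 21) ≡ 10/10 mod 41. 10⁻¹ ≡ 37 (mod 41) since 10·37 = 370 ≡ 1, so λ ≡ 1.
  x = λ² - 21 - 31 = 1 - 52 ≡ 31; y = λ·(21 - 31) - 12 ≡ 19. → (31, 19)
8P: (31, 19) + (31, 22): same x and y₁ ≡ -y₂, so the sum is O.
8P = O, so the order is 8.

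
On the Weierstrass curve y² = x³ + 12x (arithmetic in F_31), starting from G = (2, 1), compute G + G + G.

Repeated addition: build up to 3G.
2G: tangent at (2, 1): λ = (3·2² + 12)/(2·1) ≡ 24/2. 2⁻¹ ≡ 16 (mod 31), so λ ≡ 24·16 ≡ 12.
  x = λ² - 2 - 2 = 144 - 4 ≡ 16; y = λ·(2 - 16) - 1 ≡ 17. → (16, 17)
3G: (16, 17) + (2, 1). λ = (1 - 17)/(2 - 16) ≡ 15/17 mod 31. 17⁻¹ ≡ 11 (mod 31), so λ ≡ 10.
  x = λ² - 16 - 2 = 100 - 18 ≡ 20; y = λ·(16 - 20) - 17 ≡ 5. → (20, 5)

(20, 5)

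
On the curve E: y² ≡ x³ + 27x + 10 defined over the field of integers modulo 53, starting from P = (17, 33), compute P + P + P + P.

(24, 38)

Repeated addition: build up to 4P.
2P: tangent at (17, 33): λ = (3·17² + 27)/(2·33) ≡ 46/13. 13⁻¹ ≡ 49 (mod 53) since 13·49 = 637 ≡ 1, so λ ≡ 46·49 ≡ 28.
  x = λ² - 17 - 17 = 784 - 34 ≡ 8; y = λ·(17 - 8) - 33 ≡ 7. → (8, 7)
3P: (8, 7) + (17, 33). λ = (33 - 7)/(17 - 8) ≡ 26/9 mod 53. 9⁻¹ ≡ 6 (mod 53), so λ ≡ 50.
  x = λ² - 8 - 17 = 2500 - 25 ≡ 37; y = λ·(8 - 37) - 7 ≡ 27. → (37, 27)
4P: (37, 27) + (17, 33). λ = (33 - 27)/(17 - 37) ≡ 6/33 mod 53. 33⁻¹ ≡ 45 (mod 53) since 33·45 = 1485 ≡ 1, so λ ≡ 5.
  x = λ² - 37 - 17 = 25 - 54 ≡ 24; y = λ·(37 - 24) - 27 ≡ 38. → (24, 38)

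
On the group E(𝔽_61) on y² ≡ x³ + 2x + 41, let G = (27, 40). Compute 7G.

(19, 17)

Double-and-add on 7 = (111)₂. Start with G = (27, 40) for the leading 1-bit.
double: tangent at (27, 40): λ = (3·27² + 2)/(2·40) ≡ 54/19. 19⁻¹ ≡ 45 (mod 61) since 19·45 = 855 ≡ 1, so λ ≡ 54·45 ≡ 51.
  x = λ² - 27 - 27 = 2601 - 54 ≡ 46; y = λ·(27 - 46) - 40 ≡ 28. → (46, 28)
add G: (46, 28) + (27, 40). λ = (40 - 28)/(27 - 46) ≡ 12/42 mod 61. 42⁻¹ ≡ 16 (mod 61) since 42·16 = 672 ≡ 1, so λ ≡ 9.
  x = λ² - 46 - 27 = 81 - 73 ≡ 8; y = λ·(46 - 8) - 28 ≡ 9. → (8, 9)
double: tangent at (8, 9): λ = (3·8² + 2)/(2·9) ≡ 11/18. 18⁻¹ ≡ 17 (mod 61) since 18·17 = 306 ≡ 1, so λ ≡ 11·17 ≡ 4.
  x = λ² - 8 - 8 = 16 - 16 ≡ 0; y = λ·(8 - 0) - 9 ≡ 23. → (0, 23)
add G: (0, 23) + (27, 40). λ = (40 - 23)/(27 - 0) ≡ 17/27 mod 61. 27⁻¹ ≡ 52 (mod 61) since 27·52 = 1404 ≡ 1, so λ ≡ 30.
  x = λ² - 0 - 27 = 900 - 27 ≡ 19; y = λ·(0 - 19) - 23 ≡ 17. → (19, 17)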